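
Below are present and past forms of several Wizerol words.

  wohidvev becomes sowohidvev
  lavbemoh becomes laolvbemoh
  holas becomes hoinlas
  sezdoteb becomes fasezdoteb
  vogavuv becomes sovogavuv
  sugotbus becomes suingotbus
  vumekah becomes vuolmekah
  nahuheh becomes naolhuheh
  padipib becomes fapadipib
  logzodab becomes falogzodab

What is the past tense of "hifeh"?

sugotbus and vogavuv both have last vowel 'u' yet inflect differently (suingotbus, sovogavuv), so the last vowel is not what conditions the rule; the final letter is.
"hifeh" ends in -h. The stems ending in -h (lavbemoh → laolvbemoh, vumekah → vuolmekah, nahuheh → naolhuheh) insert -ol- after the first vowel.
The other patterns: stems ending in -s insert -in- after the first vowel; stems ending in -v add the prefix so-; stems ending in -b add the prefix fa-.
So hifeh → hiolfeh.

hiolfeh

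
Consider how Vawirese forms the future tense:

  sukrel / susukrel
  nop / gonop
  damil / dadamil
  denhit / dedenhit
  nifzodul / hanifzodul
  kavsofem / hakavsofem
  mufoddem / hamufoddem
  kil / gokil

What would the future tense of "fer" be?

"fer" has 1 vowel. The stems with 1 vowel (kil → gokil, nop → gonop) add the prefix go-.
So fer → gofer.

gofer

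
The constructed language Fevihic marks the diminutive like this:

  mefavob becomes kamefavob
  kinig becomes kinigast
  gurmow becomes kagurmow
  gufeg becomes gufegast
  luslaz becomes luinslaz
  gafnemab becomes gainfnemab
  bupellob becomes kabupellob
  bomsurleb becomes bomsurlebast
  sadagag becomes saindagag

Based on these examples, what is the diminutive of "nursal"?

nuinrsal

bupellob and gafnemab both end in -b yet inflect differently (kabupellob, gainfnemab), so the final letter is not what conditions the rule; the last vowel is.
"nursal" has last vowel 'a'. The stems whose last vowel is 'a' (gafnemab → gainfnemab, luslaz → luinslaz, sadagag → saindagag) insert -in- after the first vowel.
So nursal → nuinrsal.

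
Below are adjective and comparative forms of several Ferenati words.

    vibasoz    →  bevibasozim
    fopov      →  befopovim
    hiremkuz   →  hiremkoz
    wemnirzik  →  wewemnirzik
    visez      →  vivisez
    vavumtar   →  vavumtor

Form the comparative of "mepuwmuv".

vibasoz and hiremkuz both end in -z yet inflect differently (bevibasozim, hiremkoz), so the final letter is not what conditions the rule; the last vowel is.
"mepuwmuv" has last vowel 'u'. The one such stem in the data (hiremkuz → hiremkoz) changes the last vowel to 'o' (as does vavumtar), so the same rule applies.
The other patterns: stems whose last vowel is 'o' add be- … -im around the stem; stems whose last vowel is 'e' or 'i' repeat the first consonant+vowel as a prefix.
So mepuwmuv → mepuwmov.

mepuwmov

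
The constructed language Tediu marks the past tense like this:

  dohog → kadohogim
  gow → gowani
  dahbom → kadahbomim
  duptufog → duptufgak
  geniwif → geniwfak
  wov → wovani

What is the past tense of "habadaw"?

habadwak

"habadaw" has 3 vowels. The stems with 3 vowels (geniwif → geniwfak, duptufog → duptufgak) delete the last vowel and add -ak.
The other patterns: stems with 1 vowel add -ani; stems with 2 vowels add ka- … -im around the stem.
So habadaw → habadwak.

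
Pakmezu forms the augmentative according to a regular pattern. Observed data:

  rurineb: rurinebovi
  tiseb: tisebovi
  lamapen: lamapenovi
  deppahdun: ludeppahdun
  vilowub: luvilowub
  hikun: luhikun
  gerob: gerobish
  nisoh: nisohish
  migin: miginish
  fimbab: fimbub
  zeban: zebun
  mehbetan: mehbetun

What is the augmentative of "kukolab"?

lamapen and deppahdun both end in -n yet inflect differently (lamapenovi, ludeppahdun), so the final letter is not what conditions the rule; the last vowel is.
"kukolab" has last vowel 'a'. The stems whose last vowel is 'a' (fimbab → fimbub, zeban → zebun, mehbetan → mehbetun) change the last vowel to 'u'.
The other patterns: stems whose last vowel is 'e' add -ovi; stems whose last vowel is 'u' add the prefix lu-; stems whose last vowel is 'i' or 'o' add -ish.
So kukolab → kukolub.

kukolub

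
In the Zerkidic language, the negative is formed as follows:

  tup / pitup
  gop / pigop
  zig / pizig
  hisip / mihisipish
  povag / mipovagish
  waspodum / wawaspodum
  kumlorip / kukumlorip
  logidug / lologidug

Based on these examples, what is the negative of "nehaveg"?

tup and hisip both end in -p yet inflect differently (pitup, mihisipish), so the final letter is not what conditions the rule; the number of vowels is.
"nehaveg" has 3 vowels. The stems with 3 vowels (waspodum → wawaspodum, kumlorip → kukumlorip, logidug → lologidug) repeat the first consonant+vowel as a prefix.
The other patterns: stems with 1 vowel add the prefix pi-; stems with 2 vowels add mi- … -ish around the stem.
So nehaveg → nenehaveg.

nenehaveg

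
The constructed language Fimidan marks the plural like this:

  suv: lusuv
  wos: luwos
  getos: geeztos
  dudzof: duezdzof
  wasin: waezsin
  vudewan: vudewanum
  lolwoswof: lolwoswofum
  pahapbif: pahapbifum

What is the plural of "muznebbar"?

wos and getos both end in -s yet inflect differently (luwos, geeztos), so the final letter is not what conditions the rule; the number of vowels is.
"muznebbar" has 3 vowels. The stems with 3 vowels (vudewan → vudewanum, lolwoswof → lolwoswofum, pahapbif → pahapbifum) add -um.
The other patterns: stems with 1 vowel add the prefix lu-; stems with 2 vowels insert -ez- after the first vowel.
So muznebbar → muznebbarum.

muznebbarum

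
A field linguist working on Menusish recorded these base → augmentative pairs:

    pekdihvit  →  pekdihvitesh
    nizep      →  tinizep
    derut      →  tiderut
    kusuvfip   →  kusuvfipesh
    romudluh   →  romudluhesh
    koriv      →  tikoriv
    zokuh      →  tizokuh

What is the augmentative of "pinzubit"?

pinzubitesh

romudluh and zokuh both end in -h yet inflect differently (romudluhesh, tizokuh), so the final letter is not what conditions the rule; the number of vowels is.
"pinzubit" has 3 vowels. The stems with 3 vowels (pekdihvit → pekdihvitesh, kusuvfip → kusuvfipesh, romudluh → romudluhesh) add -esh.
So pinzubit → pinzubitesh.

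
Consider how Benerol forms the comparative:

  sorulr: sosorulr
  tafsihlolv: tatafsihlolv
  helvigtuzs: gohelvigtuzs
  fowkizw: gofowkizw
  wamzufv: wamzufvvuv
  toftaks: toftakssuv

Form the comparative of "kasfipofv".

kasfipofvvuv

tafsihlolv and wamzufv both end in -v yet inflect differently (tatafsihlolv, wamzufvvuv), so the final letter is not what conditions the rule; the second-to-last letter is.
"kasfipofv" has second-to-last letter 'f'. The one such stem in the data (wamzufv → wamzufvvuv) doubles the final consonant and adds -uv (as does toftaks), so the same rule applies.
The other patterns: stems whose second-to-last letter is 'l' repeat the first consonant+vowel as a prefix; stems whose second-to-last letter is 'z' add the prefix go-.
So kasfipofv → kasfipofvvuv.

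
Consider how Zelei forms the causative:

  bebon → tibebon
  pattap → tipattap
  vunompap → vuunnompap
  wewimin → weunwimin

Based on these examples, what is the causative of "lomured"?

pattap and vunompap both end in -p yet inflect differently (tipattap, vuunnompap), so the final letter is not what conditions the rule; the number of vowels is.
"lomured" has 3 vowels. The stems with 3 vowels (vunompap → vuunnompap, wewimin → weunwimin) insert -un- after the first vowel.
The other pattern: stems with 2 vowels add the prefix ti-.
So lomured → lounmured.

lounmured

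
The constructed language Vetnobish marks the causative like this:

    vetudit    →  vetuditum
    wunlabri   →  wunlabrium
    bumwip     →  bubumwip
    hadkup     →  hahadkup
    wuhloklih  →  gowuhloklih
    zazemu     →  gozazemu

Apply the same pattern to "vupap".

vetudit and bumwip both have last vowel 'i' yet inflect differently (vetuditum, bubumwip), so the last vowel is not what conditions the rule; the final letter is.
"vupap" ends in -p. The stems ending in -p (bumwip → bubumwip, hadkup → hahadkup) repeat the first consonant+vowel as a prefix.
So vupap → vuvupap.

vuvupap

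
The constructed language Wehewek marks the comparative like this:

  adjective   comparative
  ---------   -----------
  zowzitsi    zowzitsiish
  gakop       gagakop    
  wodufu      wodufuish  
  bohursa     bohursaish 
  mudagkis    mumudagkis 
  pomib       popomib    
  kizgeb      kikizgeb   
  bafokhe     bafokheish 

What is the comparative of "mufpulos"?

mudagkis and zowzitsi both have last vowel 'i' yet inflect differently (mumudagkis, zowzitsiish), so the last vowel is not what conditions the rule; whether the stem ends in a vowel or a consonant is.
"mufpulos" ends in a consonant. The stems ending in a consonant (kizgeb → kikizgeb, mudagkis → mumudagkis, gakop → gagakop) repeat the first consonant+vowel as a prefix.
The other pattern: stems ending in a vowel add -ish.
So mufpulos → mumufpulos.

mumufpulos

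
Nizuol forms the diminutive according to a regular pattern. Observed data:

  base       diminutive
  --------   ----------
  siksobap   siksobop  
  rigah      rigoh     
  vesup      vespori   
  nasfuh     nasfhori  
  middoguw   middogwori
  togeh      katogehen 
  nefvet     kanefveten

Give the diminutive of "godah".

siksobap and vesup both end in -p yet inflect differently (siksobop, vespori), so the final letter is not what conditions the rule; the last vowel is.
"godah" has last vowel 'a'. The stems whose last vowel is 'a' (siksobap → siksobop, rigah → rigoh) change the last vowel to 'o'.
So godah → godoh.

godoh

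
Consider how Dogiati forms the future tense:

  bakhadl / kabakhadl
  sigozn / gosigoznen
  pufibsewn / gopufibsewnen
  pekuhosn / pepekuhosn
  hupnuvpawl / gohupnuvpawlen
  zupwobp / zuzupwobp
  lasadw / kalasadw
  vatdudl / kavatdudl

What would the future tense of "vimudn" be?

hupnuvpawl and vatdudl both end in -l yet inflect differently (gohupnuvpawlen, kavatdudl), so the final letter is not what conditions the rule; the second-to-last letter is.
"vimudn" has second-to-last letter 'd'. The stems whose second-to-last letter is 'd' (vatdudl → kavatdudl, lasadw → kalasadw, bakhadl → kabakhadl) add the prefix ka-.
The other patterns: stems whose second-to-last letter is 'w' or 'z' add go- … -en around the stem; stems whose second-to-last letter is 'b' or 's' repeat the first consonant+vowel as a prefix.
So vimudn → kavimudn.

kavimudn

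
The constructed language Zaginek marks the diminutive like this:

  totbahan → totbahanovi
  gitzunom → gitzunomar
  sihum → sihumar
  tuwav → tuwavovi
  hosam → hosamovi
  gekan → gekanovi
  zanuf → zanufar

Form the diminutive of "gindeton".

gindetonar

hosam and sihum both end in -m yet inflect differently (hosamovi, sihumar), so the final letter is not what conditions the rule; the last vowel is.
"gindeton" has last vowel 'o'. The one such stem in the data (gitzunom → gitzunomar) adds -ar, so the same rule applies.
So gindeton → gindetonar.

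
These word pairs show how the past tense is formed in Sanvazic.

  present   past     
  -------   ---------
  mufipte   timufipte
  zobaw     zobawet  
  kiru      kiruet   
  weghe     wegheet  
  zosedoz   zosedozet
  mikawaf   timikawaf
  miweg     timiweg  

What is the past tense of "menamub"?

timenamub

mufipte and weghe both end in -e yet inflect differently (timufipte, wegheet), so the final letter is not what conditions the rule; the first letter is.
"menamub" begins with m-. The stems beginning with m- (mufipte → timufipte, mikawaf → timikawaf, miweg → timiweg) add the prefix ti-.
So menamub → timenamub.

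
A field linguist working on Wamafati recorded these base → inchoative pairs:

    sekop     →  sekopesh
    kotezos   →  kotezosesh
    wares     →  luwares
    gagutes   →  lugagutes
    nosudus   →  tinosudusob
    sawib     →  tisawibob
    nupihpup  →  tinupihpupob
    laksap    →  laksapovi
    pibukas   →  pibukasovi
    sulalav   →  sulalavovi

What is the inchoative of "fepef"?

lufepef

kotezos and wares both end in -s yet inflect differently (kotezosesh, luwares), so the final letter is not what conditions the rule; the last vowel is.
"fepef" has last vowel 'e'. The stems whose last vowel is 'e' (wares → luwares, gagutes → lugagutes) add the prefix lu-.
So fepef → lufepef.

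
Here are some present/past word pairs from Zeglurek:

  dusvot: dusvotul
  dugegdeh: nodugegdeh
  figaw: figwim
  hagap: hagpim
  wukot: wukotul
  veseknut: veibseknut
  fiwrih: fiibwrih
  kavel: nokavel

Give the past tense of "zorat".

zortim

"zorat" has last vowel 'a'. The stems whose last vowel is 'a' (figaw → figwim, hagap → hagpim) delete the last vowel and add -im.
The other patterns: stems whose last vowel is 'o' add -ul; stems whose last vowel is 'e' add the prefix no-; stems whose last vowel is 'i' or 'u' insert -ib- after the first vowel.
So zorat → zortim.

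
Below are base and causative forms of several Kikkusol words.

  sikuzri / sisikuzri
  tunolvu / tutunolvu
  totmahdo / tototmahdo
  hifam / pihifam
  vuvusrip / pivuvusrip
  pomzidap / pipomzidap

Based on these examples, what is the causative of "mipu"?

sikuzri and vuvusrip both have last vowel 'i' yet inflect differently (sisikuzri, pivuvusrip), so the last vowel is not what conditions the rule; whether the stem ends in a vowel or a consonant is.
"mipu" ends in a vowel. The stems ending in a vowel (sikuzri → sisikuzri, tunolvu → tutunolvu, totmahdo → tototmahdo) repeat the first consonant+vowel as a prefix.
So mipu → mimipu.

mimipu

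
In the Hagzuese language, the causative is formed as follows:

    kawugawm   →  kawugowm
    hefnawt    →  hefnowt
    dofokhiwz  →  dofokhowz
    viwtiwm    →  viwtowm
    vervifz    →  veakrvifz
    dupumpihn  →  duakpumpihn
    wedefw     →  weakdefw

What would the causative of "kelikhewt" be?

dofokhiwz and vervifz both end in -z yet inflect differently (dofokhowz, veakrvifz), so the final letter is not what conditions the rule; the second-to-last letter is.
"kelikhewt" has second-to-last letter 'w'. The stems whose second-to-last letter is 'w' (kawugawm → kawugowm, hefnawt → hefnowt, dofokhiwz → dofokhowz) change the last vowel to 'o'.
The other pattern: stems whose second-to-last letter is 'f' or 'h' insert -ak- after the first vowel.
So kelikhewt → kelikhowt.

kelikhowt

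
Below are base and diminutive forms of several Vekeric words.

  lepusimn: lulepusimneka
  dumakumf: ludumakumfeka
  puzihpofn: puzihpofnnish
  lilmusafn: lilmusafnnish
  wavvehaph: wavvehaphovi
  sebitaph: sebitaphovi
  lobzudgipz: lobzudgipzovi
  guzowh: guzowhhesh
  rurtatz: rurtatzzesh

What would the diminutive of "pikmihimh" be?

lupikmihimheka

lepusimn and puzihpofn both end in -n yet inflect differently (lulepusimneka, puzihpofnnish), so the final letter is not what conditions the rule; the second-to-last letter is.
"pikmihimh" has second-to-last letter 'm'. The stems whose second-to-last letter is 'm' (lepusimn → lulepusimneka, dumakumf → ludumakumfeka) add lu- … -eka around the stem.
The other patterns: stems whose second-to-last letter is 'f' double the final consonant and add -ish; stems whose second-to-last letter is 'p' add -ovi; stems whose second-to-last letter is 't' or 'w' double the final consonant and add -esh.
So pikmihimh → lupikmihimheka.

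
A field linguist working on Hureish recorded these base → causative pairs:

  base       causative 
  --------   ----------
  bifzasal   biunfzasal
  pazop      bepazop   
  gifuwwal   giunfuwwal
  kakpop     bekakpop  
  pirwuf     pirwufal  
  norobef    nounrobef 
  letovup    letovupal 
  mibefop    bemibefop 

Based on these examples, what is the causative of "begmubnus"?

begmubnusal

letovup and mibefop both end in -p yet inflect differently (letovupal, bemibefop), so the final letter is not what conditions the rule; the last vowel is.
"begmubnus" has last vowel 'u'. The stems whose last vowel is 'u' (letovup → letovupal, pirwuf → pirwufal) add -al.
So begmubnus → begmubnusal.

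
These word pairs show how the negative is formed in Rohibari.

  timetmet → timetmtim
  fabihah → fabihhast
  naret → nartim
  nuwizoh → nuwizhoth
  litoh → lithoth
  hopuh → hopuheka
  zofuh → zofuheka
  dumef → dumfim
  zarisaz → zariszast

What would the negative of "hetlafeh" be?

"hetlafeh" has last vowel 'e'. The stems whose last vowel is 'e' (naret → nartim, timetmet → timetmtim, dumef → dumfim) delete the last vowel and add -im.
So hetlafeh → hetlafhim.

hetlafhim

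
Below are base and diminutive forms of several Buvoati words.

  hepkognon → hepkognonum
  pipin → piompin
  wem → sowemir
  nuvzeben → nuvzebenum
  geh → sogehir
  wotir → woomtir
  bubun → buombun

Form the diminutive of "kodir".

koomdir

bubun and nuvzeben both end in -n yet inflect differently (buombun, nuvzebenum), so the final letter is not what conditions the rule; the number of vowels is.
"kodir" has 2 vowels. The stems with 2 vowels (bubun → buombun, pipin → piompin, wotir → woomtir) insert -om- after the first vowel.
So kodir → koomdir.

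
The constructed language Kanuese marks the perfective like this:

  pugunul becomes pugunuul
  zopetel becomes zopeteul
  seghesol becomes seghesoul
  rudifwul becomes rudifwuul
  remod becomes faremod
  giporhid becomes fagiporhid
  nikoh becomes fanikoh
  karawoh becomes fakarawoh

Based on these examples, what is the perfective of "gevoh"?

fagevoh

seghesol and remod both have last vowel 'o' yet inflect differently (seghesoul, faremod), so the last vowel is not what conditions the rule; the final letter is.
"gevoh" ends in -h. The stems ending in -h (nikoh → fanikoh, karawoh → fakarawoh) add the prefix fa-.
The other pattern: stems ending in -l drop the final letter and add -ul.
So gevoh → fagevoh.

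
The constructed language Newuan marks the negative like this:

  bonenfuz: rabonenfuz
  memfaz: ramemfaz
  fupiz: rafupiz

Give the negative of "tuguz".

ratuguz

Every pair shown (bonenfuz → rabonenfuz, memfaz → ramemfaz, fupiz → rafupiz) follows the same rule: add the prefix ra-.
So tuguz → ratuguz.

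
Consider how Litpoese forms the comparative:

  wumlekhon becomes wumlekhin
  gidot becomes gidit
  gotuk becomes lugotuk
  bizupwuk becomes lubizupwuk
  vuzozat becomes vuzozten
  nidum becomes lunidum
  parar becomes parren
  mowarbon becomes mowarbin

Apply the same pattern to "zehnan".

zehnnen

"zehnan" has last vowel 'a'. The stems whose last vowel is 'a' (vuzozat → vuzozten, parar → parren) delete the last vowel and add -en.
The other patterns: stems whose last vowel is 'o' change the last vowel to 'i'; stems whose last vowel is 'u' add the prefix lu-.
So zehnan → zehnnen.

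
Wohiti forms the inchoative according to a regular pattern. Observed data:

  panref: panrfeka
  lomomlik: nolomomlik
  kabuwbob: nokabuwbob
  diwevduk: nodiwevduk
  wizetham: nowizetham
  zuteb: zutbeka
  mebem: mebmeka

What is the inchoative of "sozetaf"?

nosozetaf

mebem and wizetham both end in -m yet inflect differently (mebmeka, nowizetham), so the final letter is not what conditions the rule; the number of vowels is.
"sozetaf" has 3 vowels. The stems with 3 vowels (wizetham → nowizetham, diwevduk → nodiwevduk, kabuwbob → nokabuwbob) add the prefix no-.
So sozetaf → nosozetaf.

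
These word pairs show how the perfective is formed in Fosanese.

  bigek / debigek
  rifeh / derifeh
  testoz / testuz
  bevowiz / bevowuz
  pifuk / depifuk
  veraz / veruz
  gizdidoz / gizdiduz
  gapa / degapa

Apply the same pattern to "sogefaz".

"sogefaz" ends in -z. The stems ending in -z (bevowiz → bevowuz, veraz → veruz, testoz → testuz) change the last vowel to 'u'.
The other pattern: stems ending in -a, -h or -k add the prefix de-.
So sogefaz → sogefuz.

sogefuz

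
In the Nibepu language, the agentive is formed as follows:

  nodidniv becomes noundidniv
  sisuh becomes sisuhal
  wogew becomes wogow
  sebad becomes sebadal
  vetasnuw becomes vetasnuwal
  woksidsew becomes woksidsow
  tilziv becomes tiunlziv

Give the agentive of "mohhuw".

"mohhuw" has last vowel 'u'. The stems whose last vowel is 'u' (sisuh → sisuhal, vetasnuw → vetasnuwal) add -al.
So mohhuw → mohhuwal.

mohhuwal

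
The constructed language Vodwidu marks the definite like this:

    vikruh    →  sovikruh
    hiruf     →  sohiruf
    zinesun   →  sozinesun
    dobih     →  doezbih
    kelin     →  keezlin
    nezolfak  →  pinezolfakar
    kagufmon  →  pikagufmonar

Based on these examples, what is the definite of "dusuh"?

vikruh and dobih both end in -h yet inflect differently (sovikruh, doezbih), so the final letter is not what conditions the rule; the last vowel is.
"dusuh" has last vowel 'u'. The stems whose last vowel is 'u' (vikruh → sovikruh, hiruf → sohiruf, zinesun → sozinesun) add the prefix so-.
So dusuh → sodusuh.

sodusuh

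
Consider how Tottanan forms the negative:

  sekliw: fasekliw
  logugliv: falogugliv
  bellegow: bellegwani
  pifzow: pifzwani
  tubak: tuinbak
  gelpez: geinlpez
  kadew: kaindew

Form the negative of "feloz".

sekliw and bellegow both end in -w yet inflect differently (fasekliw, bellegwani), so the final letter is not what conditions the rule; the last vowel is.
"feloz" has last vowel 'o'. The stems whose last vowel is 'o' (bellegow → bellegwani, pifzow → pifzwani) delete the last vowel and add -ani.
The other patterns: stems whose last vowel is 'i' add the prefix fa-; stems whose last vowel is 'a' or 'e' insert -in- after the first vowel.
So feloz → felzani.

felzani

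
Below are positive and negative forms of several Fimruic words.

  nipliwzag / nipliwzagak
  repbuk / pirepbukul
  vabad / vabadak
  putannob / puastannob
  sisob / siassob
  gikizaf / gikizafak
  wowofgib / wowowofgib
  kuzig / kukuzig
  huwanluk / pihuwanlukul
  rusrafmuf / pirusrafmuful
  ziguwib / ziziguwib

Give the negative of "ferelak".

"ferelak" has last vowel 'a'. The stems whose last vowel is 'a' (nipliwzag → nipliwzagak, vabad → vabadak, gikizaf → gikizafak) add -ak.
The other patterns: stems whose last vowel is 'i' repeat the first consonant+vowel as a prefix; stems whose last vowel is 'o' insert -as- after the first vowel; stems whose last vowel is 'u' add pi- … -ul around the stem.
So ferelak → ferelakak.

ferelakak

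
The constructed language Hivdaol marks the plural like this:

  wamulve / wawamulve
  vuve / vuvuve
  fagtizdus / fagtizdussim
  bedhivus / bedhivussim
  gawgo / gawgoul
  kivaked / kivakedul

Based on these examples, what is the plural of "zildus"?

"zildus" ends in -s. The stems ending in -s (fagtizdus → fagtizdussim, bedhivus → bedhivussim) double the final consonant and add -im.
The other patterns: stems ending in -e repeat the first consonant+vowel as a prefix; stems ending in -d or -o add -ul.
So zildus → zildussim.

zildussim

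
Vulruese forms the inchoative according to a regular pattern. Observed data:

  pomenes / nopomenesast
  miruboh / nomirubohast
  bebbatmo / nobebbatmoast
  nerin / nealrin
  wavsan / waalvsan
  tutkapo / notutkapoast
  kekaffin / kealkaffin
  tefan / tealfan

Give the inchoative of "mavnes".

"mavnes" ends in -s. The one such stem in the data (pomenes → nopomenesast) adds no- … -ast around the stem, so the same rule applies.
The other pattern: stems ending in -n insert -al- after the first vowel.
So mavnes → nomavnesast.

nomavnesast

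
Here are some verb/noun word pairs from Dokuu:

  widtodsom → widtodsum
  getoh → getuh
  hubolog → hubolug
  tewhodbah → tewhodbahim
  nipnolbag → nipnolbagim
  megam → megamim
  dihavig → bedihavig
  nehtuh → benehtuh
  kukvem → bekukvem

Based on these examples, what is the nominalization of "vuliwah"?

vuliwahim

getoh and tewhodbah both end in -h yet inflect differently (getuh, tewhodbahim), so the final letter is not what conditions the rule; the last vowel is.
"vuliwah" has last vowel 'a'. The stems whose last vowel is 'a' (tewhodbah → tewhodbahim, nipnolbag → nipnolbagim, megam → megamim) add -im.
The other patterns: stems whose last vowel is 'o' change the last vowel to 'u'; stems whose last vowel is 'e', 'i' or 'u' add the prefix be-.
So vuliwah → vuliwahim.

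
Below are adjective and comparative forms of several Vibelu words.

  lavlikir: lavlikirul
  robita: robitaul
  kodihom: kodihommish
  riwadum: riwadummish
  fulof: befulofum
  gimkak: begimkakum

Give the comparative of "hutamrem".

"hutamrem" ends in -m. The stems ending in -m (kodihom → kodihommish, riwadum → riwadummish) double the final consonant and add -ish.
The other patterns: stems ending in -a or -r add -ul; stems ending in -f or -k add be- … -um around the stem.
So hutamrem → hutamremmish.

hutamremmish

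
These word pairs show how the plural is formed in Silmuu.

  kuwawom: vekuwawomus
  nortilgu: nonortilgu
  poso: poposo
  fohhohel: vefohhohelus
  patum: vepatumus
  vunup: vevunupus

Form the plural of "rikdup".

verikdupus

poso and kuwawom both have last vowel 'o' yet inflect differently (poposo, vekuwawomus), so the last vowel is not what conditions the rule; whether the stem ends in a vowel or a consonant is.
"rikdup" ends in a consonant. The stems ending in a consonant (kuwawom → vekuwawomus, vunup → vevunupus, patum → vepatumus) add ve- … -us around the stem.
So rikdup → verikdupus.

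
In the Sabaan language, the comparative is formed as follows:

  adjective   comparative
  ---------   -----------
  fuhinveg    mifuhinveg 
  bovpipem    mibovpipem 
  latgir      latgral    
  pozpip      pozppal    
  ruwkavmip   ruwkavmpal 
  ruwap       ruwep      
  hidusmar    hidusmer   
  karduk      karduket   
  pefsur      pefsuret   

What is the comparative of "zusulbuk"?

"zusulbuk" has last vowel 'u'. The stems whose last vowel is 'u' (karduk → karduket, pefsur → pefsuret) add -et.
The other patterns: stems whose last vowel is 'e' add the prefix mi-; stems whose last vowel is 'i' delete the last vowel and add -al; stems whose last vowel is 'a' change the last vowel to 'e'.
So zusulbuk → zusulbuket.

zusulbuket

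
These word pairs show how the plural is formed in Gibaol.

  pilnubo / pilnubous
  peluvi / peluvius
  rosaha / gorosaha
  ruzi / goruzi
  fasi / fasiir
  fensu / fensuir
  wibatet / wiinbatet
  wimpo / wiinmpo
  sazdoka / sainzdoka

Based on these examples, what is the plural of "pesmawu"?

peluvi and ruzi both end in -i yet inflect differently (peluvius, goruzi), so the final letter is not what conditions the rule; the first letter is.
"pesmawu" begins with p-. The stems beginning with p- (pilnubo → pilnubous, peluvi → peluvius) add -us.
The other patterns: stems beginning with r- add the prefix go-; stems beginning with f- add -ir; stems beginning with s- or w- insert -in- after the first vowel.
So pesmawu → pesmawuus.

pesmawuus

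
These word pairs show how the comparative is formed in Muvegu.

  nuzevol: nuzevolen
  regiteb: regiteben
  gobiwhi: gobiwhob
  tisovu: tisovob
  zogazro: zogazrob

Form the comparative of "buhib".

buhiben

nuzevol and zogazro both have last vowel 'o' yet inflect differently (nuzevolen, zogazrob), so the last vowel is not what conditions the rule; whether the stem ends in a vowel or a consonant is.
"buhib" ends in a consonant. The stems ending in a consonant (nuzevol → nuzevolen, regiteb → regiteben) add -en.
The other pattern: stems ending in a vowel drop the final letter and add -ob.
So buhib → buhiben.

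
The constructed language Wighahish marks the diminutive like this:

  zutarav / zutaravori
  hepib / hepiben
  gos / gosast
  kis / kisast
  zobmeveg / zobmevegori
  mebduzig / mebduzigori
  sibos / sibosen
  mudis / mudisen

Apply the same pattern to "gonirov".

gonirovori

kis and sibos both end in -s yet inflect differently (kisast, sibosen), so the final letter is not what conditions the rule; the number of vowels is.
"gonirov" has 3 vowels. The stems with 3 vowels (mebduzig → mebduzigori, zutarav → zutaravori, zobmeveg → zobmevegori) add -ori.
The other patterns: stems with 1 vowel add -ast; stems with 2 vowels add -en.
So gonirov → gonirovori.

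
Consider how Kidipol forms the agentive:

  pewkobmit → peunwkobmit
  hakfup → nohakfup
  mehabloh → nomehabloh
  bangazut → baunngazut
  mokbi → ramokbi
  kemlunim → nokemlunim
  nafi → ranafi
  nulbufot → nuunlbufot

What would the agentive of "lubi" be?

pewkobmit and nafi both have last vowel 'i' yet inflect differently (peunwkobmit, ranafi), so the last vowel is not what conditions the rule; the final letter is.
"lubi" ends in -i. The stems ending in -i (nafi → ranafi, mokbi → ramokbi) add the prefix ra-.
The other patterns: stems ending in -t insert -un- after the first vowel; stems ending in -h, -m or -p add the prefix no-.
So lubi → ralubi.

ralubi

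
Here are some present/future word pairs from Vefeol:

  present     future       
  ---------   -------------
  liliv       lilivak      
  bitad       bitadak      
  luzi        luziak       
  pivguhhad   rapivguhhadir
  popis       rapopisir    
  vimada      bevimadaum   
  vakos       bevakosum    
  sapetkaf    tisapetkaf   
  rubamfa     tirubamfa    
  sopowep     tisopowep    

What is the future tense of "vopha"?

bevophaum

bitad and pivguhhad both end in -d yet inflect differently (bitadak, rapivguhhadir), so the final letter is not what conditions the rule; the first letter is.
"vopha" begins with v-. The stems beginning with v- (vimada → bevimadaum, vakos → bevakosum) add be- … -um around the stem.
So vopha → bevophaum.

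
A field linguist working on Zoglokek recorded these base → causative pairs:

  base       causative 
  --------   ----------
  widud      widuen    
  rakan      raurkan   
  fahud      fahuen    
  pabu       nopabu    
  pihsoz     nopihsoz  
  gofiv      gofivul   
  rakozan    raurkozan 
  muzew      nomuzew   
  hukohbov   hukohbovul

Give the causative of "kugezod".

"kugezod" ends in -d. The stems ending in -d (widud → widuen, fahud → fahuen) drop the final letter and add -en.
So kugezod → kugezoen.

kugezoen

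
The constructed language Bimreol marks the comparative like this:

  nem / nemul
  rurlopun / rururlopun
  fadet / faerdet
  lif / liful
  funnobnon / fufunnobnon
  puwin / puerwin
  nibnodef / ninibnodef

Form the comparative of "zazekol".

lif and nibnodef both end in -f yet inflect differently (liful, ninibnodef), so the final letter is not what conditions the rule; the number of vowels is.
"zazekol" has 3 vowels. The stems with 3 vowels (nibnodef → ninibnodef, funnobnon → fufunnobnon, rurlopun → rururlopun) repeat the first consonant+vowel as a prefix.
So zazekol → zazazekol.

zazazekol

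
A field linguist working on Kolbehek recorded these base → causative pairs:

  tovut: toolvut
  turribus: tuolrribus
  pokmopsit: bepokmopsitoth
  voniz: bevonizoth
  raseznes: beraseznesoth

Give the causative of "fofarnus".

tovut and pokmopsit both end in -t yet inflect differently (toolvut, bepokmopsitoth), so the final letter is not what conditions the rule; the last vowel is.
"fofarnus" has last vowel 'u'. The stems whose last vowel is 'u' (tovut → toolvut, turribus → tuolrribus) insert -ol- after the first vowel.
So fofarnus → foolfarnus.

foolfarnus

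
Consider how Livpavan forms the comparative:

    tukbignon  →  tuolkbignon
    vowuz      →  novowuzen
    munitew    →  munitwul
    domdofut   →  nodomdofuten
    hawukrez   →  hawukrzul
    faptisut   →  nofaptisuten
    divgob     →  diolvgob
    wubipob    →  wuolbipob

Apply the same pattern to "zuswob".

zuolswob

hawukrez and vowuz both end in -z yet inflect differently (hawukrzul, novowuzen), so the final letter is not what conditions the rule; the last vowel is.
"zuswob" has last vowel 'o'. The stems whose last vowel is 'o' (tukbignon → tuolkbignon, divgob → diolvgob, wubipob → wuolbipob) insert -ol- after the first vowel.
The other patterns: stems whose last vowel is 'e' delete the last vowel and add -ul; stems whose last vowel is 'u' add no- … -en around the stem.
So zuswob → zuolswob.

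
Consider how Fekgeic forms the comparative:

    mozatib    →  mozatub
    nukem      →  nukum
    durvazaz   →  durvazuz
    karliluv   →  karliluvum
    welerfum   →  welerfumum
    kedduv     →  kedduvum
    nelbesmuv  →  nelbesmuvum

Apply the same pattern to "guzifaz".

guzifuz

welerfum and nukem both end in -m yet inflect differently (welerfumum, nukum), so the final letter is not what conditions the rule; the last vowel is.
"guzifaz" has last vowel 'a'. The one such stem in the data (durvazaz → durvazuz) changes the last vowel to 'u' (as do mozatib, nukem), so the same rule applies.
The other pattern: stems whose last vowel is 'u' add -um.
So guzifaz → guzifuz.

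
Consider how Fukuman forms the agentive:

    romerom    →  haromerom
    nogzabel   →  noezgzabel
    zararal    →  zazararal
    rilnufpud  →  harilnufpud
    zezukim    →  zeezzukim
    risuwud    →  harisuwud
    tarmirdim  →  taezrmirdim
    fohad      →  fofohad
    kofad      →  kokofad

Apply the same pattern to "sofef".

soezfef

risuwud and kofad both end in -d yet inflect differently (harisuwud, kokofad), so the final letter is not what conditions the rule; the last vowel is.
"sofef" has last vowel 'e'. The one such stem in the data (nogzabel → noezgzabel) inserts -ez- after the first vowel (as do tarmirdim, zezukim), so the same rule applies.
So sofef → soezfef.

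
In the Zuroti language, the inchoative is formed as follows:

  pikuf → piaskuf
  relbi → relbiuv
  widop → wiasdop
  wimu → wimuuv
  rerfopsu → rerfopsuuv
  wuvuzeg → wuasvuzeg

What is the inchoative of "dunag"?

pikuf and rerfopsu both have last vowel 'u' yet inflect differently (piaskuf, rerfopsuuv), so the last vowel is not what conditions the rule; whether the stem ends in a vowel or a consonant is.
"dunag" ends in a consonant. The stems ending in a consonant (wuvuzeg → wuasvuzeg, pikuf → piaskuf, widop → wiasdop) insert -as- after the first vowel.
So dunag → duasnag.

duasnag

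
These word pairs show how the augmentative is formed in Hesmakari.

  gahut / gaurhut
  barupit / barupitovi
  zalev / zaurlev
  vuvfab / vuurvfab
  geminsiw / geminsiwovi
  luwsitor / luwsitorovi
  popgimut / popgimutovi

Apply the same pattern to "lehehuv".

gahut and barupit both end in -t yet inflect differently (gaurhut, barupitovi), so the final letter is not what conditions the rule; the number of vowels is.
"lehehuv" has 3 vowels. The stems with 3 vowels (geminsiw → geminsiwovi, barupit → barupitovi, popgimut → popgimutovi) add -ovi.
The other pattern: stems with 2 vowels insert -ur- after the first vowel.
So lehehuv → lehehuvovi.

lehehuvovi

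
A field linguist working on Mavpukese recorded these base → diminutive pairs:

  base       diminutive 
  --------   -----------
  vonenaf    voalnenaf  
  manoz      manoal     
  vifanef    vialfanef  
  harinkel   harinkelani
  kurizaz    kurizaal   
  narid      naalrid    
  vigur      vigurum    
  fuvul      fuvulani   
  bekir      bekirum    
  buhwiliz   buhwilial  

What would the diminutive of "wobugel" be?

"wobugel" ends in -l. The stems ending in -l (harinkel → harinkelani, fuvul → fuvulani) add -ani.
The other patterns: stems ending in -r add -um; stems ending in -z drop the final letter and add -al; stems ending in -d or -f insert -al- after the first vowel.
So wobugel → wobugelani.

wobugelani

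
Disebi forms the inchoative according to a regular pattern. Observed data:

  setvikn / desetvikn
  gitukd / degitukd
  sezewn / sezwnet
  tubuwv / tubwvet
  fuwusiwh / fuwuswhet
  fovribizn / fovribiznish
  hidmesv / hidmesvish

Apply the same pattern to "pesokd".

depesokd

"pesokd" has second-to-last letter 'k'. The stems whose second-to-last letter is 'k' (setvikn → desetvikn, gitukd → degitukd) add the prefix de-.
So pesokd → depesokd.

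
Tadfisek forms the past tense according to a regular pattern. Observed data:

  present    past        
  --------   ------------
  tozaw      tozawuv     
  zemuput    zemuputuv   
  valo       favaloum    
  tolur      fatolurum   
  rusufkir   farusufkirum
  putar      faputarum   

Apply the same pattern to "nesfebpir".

fanesfebpirum

zemuput and tolur both have last vowel 'u' yet inflect differently (zemuputuv, fatolurum), so the last vowel is not what conditions the rule; the final letter is.
"nesfebpir" ends in -r. The stems ending in -r (tolur → fatolurum, rusufkir → farusufkirum, putar → faputarum) add fa- … -um around the stem.
The other pattern: stems ending in -t or -w add -uv.
So nesfebpir → fanesfebpirum.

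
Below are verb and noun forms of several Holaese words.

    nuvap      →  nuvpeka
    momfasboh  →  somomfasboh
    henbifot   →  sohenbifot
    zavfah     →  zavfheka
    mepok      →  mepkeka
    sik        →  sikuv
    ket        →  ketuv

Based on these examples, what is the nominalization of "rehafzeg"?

sorehafzeg

sik and mepok both end in -k yet inflect differently (sikuv, mepkeka), so the final letter is not what conditions the rule; the number of vowels is.
"rehafzeg" has 3 vowels. The stems with 3 vowels (momfasboh → somomfasboh, henbifot → sohenbifot) add the prefix so-.
So rehafzeg → sorehafzeg.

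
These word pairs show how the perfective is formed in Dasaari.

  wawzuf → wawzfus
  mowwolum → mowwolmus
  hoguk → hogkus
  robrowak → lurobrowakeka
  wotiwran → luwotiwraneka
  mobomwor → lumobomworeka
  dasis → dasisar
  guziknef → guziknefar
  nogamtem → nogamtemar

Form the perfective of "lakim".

hoguk and robrowak both end in -k yet inflect differently (hogkus, lurobrowakeka), so the final letter is not what conditions the rule; the last vowel is.
"lakim" has last vowel 'i'. The one such stem in the data (dasis → dasisar) adds -ar, so the same rule applies.
So lakim → lakimar.

lakimar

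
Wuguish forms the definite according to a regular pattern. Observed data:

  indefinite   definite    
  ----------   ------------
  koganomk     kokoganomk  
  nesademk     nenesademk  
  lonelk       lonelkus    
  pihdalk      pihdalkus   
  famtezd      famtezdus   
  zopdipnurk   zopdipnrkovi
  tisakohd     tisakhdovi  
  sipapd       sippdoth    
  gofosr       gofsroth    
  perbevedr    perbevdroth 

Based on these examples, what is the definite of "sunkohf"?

sunkhfovi

koganomk and lonelk both end in -k yet inflect differently (kokoganomk, lonelkus), so the final letter is not what conditions the rule; the second-to-last letter is.
"sunkohf" has second-to-last letter 'h'. The one such stem in the data (tisakohd → tisakhdovi) deletes the last vowel and adds -ovi (as does zopdipnurk), so the same rule applies.
So sunkohf → sunkhfovi.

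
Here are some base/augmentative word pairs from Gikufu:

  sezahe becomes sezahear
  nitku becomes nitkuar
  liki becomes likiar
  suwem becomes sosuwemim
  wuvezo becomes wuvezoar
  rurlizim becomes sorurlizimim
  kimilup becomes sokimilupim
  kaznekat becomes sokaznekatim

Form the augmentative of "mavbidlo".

liki and rurlizim both have last vowel 'i' yet inflect differently (likiar, sorurlizimim), so the last vowel is not what conditions the rule; whether the stem ends in a vowel or a consonant is.
"mavbidlo" ends in a vowel. The stems ending in a vowel (nitku → nitkuar, wuvezo → wuvezoar, liki → likiar) add -ar.
So mavbidlo → mavbidloar.

mavbidloar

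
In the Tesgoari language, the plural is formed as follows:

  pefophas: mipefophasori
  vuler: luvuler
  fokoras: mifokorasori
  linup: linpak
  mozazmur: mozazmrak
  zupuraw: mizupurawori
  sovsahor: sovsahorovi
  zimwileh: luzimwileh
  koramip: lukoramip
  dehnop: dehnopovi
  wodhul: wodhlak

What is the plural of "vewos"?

"vewos" has last vowel 'o'. The stems whose last vowel is 'o' (sovsahor → sovsahorovi, dehnop → dehnopovi) add -ovi.
The other patterns: stems whose last vowel is 'a' add mi- … -ori around the stem; stems whose last vowel is 'u' delete the last vowel and add -ak; stems whose last vowel is 'e' or 'i' add the prefix lu-.
So vewos → vewosovi.

vewosovi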